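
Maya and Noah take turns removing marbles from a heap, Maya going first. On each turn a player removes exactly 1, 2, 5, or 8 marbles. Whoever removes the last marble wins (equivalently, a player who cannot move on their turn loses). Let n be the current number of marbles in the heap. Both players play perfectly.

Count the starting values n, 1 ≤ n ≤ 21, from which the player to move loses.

7

Work bottom-up. With no move the player to move loses. Otherwise the position is W if at least one move leads to an L position for the opponent, and L if every move leads to a W.
n=0: no move → L
n=1: can move to 0, which is L ⇒ W
n=2: can move to 0, which is L ⇒ W
n=3: moves to 2(W), 1(W); every one is W ⇒ L
n=4: can move to 3, which is L ⇒ W
n=5: can move to 3, which is L ⇒ W
n=6: moves to 5(W), 4(W), 1(W); every one is W ⇒ L
n=7: can move to 6, which is L ⇒ W
n=8: can move to 6, which is L ⇒ W
n=9: moves to 8(W), 7(W), 4(W), 1(W); every one is W ⇒ L
n=10: can move to 9, which is L ⇒ W
n=11: can move to 9, which is L ⇒ W
n=12: moves to 11(W), 10(W), 7(W), 4(W); every one is W ⇒ L
n=13: can move to 12, which is L ⇒ W
n=14: can move to 12, which is L ⇒ W
n=15: moves to 14(W), 13(W), 10(W), 7(W); every one is W ⇒ L
n=16: can move to 15, which is L ⇒ W
n=17: can move to 15, which is L ⇒ W
n=18: moves to 17(W), 16(W), 13(W), 10(W); every one is W ⇒ L
n=19: can move to 18, which is L ⇒ W
n=20: can move to 18, which is L ⇒ W
n=21: moves to 20(W), 19(W), 16(W), 13(W); every one is W ⇒ L
L entries with 1 ≤ n ≤ 21 (n=0 is outside the asked range and is not counted): n = 3, 6, 9, 12, 15, 18, 21; that makes 7.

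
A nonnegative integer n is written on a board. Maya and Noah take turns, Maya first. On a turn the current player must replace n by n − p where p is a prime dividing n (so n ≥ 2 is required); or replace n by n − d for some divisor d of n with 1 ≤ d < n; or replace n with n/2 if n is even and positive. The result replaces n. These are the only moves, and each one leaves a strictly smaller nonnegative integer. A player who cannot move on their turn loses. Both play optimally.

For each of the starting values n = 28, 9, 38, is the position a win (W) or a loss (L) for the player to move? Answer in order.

Use the standard recursion: the mover loses at a terminal position; elsewhere, the mover wins exactly when some move hands the opponent an L position.
n=0: no move → L
n=1: no move → L
n=2: can move to 0, which is L ⇒ W
n=3: can move to 0, which is L ⇒ W
n=4: moves to 2(W), 3(W); every one is W ⇒ L
n=5: can move to 0, which is L ⇒ W
n=6: can move to 4, which is L ⇒ W
n=7: can move to 0, which is L ⇒ W
n=8: can move to 4, which is L ⇒ W
n=9: moves to 6(W), 8(W); every one is W ⇒ L
n=10: can move to 9, which is L ⇒ W
n=11: can move to 0, which is L ⇒ W
n=12: can move to 9, which is L ⇒ W
n=13: can move to 0, which is L ⇒ W
n=14: moves to 7(W), 12(W), 13(W); every one is W ⇒ L
n=15: can move to 14, which is L ⇒ W
n=16: can move to 14, which is L ⇒ W
n=17: can move to 0, which is L ⇒ W
n=18: can move to 9, which is L ⇒ W
n=19: can move to 0, which is L ⇒ W
n=20: moves to 10(W), 15(W), 16(W), 18(W), 19(W); every one is W ⇒ L
n=21: can move to 14, which is L ⇒ W
n=22: can move to 20, which is L ⇒ W
n=23: can move to 0, which is L ⇒ W
n=24: can move to 20, which is L ⇒ W
n=25: can move to 20, which is L ⇒ W
n=26: moves to 13(W), 24(W), 25(W); every one is W ⇒ L
n=27: can move to 26, which is L ⇒ W
n=28: can move to 14, which is L ⇒ W
n=29: can move to 0, which is L ⇒ W
n=30: can move to 20, which is L ⇒ W
n=31: can move to 0, which is L ⇒ W
n=32: moves to 16(W), 24(W), 28(W), 30(W), 31(W); every one is W ⇒ L
n=33: can move to 32, which is L ⇒ W
n=34: can move to 32, which is L ⇒ W
n=35: moves to 28(W), 30(W), 34(W); every one is W ⇒ L
n=36: can move to 32, which is L ⇒ W
n=37: can move to 0, which is L ⇒ W
n=38: moves to 19(W), 36(W), 37(W); every one is W ⇒ L

28: W, 9: L, 38: L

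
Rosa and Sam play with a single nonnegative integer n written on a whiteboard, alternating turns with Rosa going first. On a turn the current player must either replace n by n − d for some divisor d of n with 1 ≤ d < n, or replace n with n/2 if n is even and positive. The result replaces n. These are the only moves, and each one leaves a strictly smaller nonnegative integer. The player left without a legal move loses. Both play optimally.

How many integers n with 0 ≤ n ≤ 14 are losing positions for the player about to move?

8

Use the standard recursion: the mover loses at a terminal position; elsewhere, the mover wins exactly when some move hands the opponent an L position.
n=0: no move → L
n=1: no move → L
n=2: reaches L-position 1 → W
n=3: only reaches 2(W), which is W → L
n=4: reaches L-position 3 → W
n=5: only reaches 4(W), which is W → L
n=6: reaches L-position 3 → W
n=7: only reaches 6(W), which is W → L
n=8: reaches L-position 7 → W
n=9: only reaches 6(W), 8(W), all W → L
n=10: reaches L-position 5 → W
n=11: only reaches 10(W), which is W → L
n=12: reaches L-position 9 → W
n=13: only reaches 12(W), which is W → L
n=14: reaches L-position 7 → W
L entries with 0 ≤ n ≤ 14: n = 0, 1, 3, 5, 7, 9, 11, 13; that makes 8.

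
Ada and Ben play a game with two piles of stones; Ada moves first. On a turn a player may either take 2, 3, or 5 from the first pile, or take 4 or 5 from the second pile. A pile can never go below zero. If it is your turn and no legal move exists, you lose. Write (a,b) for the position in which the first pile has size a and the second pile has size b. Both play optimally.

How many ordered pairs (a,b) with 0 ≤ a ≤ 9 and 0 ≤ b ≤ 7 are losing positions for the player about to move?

Label each position W (a win for the player to move) or L (a loss). A position with no legal move is L; any other position is W exactly when some move reaches an L, and L when every move reaches a W.
Every move lowers a or b (never raises either), so fill the grid row by row in increasing a, and left to right within a row: each cell's successors are then already labelled.
      b=0  b=1  b=2  b=3  b=4  b=5  b=6  b=7
a=0:    L    L    L    L    W    W    W    W
a=1:    L    L    L    L    W    W    W    W
a=2:    W    W    W    W    L    L    L    L
a=3:    W    W    W    W    L    L    L    L
a=4:    W    W    W    W    W    W    W    W
a=5:    W    W    W    W    W    W    W    W
a=6:    W    W    W    W    W    W    W    W
a=7:    L    L    L    L    W    W    W    W
a=8:    L    L    L    L    W    W    W    W
a=9:    W    W    W    W    L    L    L    L
Cells with no legal move (terminal, hence L): (0,0), (0,1), (0,2), (0,3), (1,0), (1,1), (1,2), (1,3).
The remaining L cells, each justified by listing all of its moves:
(2,4): L (options (0,4)(W), (2,0)(W) are all W)
(2,5): L (options (0,5)(W), (2,1)(W), (2,0)(W) are all W)
(2,6): L (options (0,6)(W), (2,2)(W), (2,1)(W) are all W)
(2,7): L (options (0,7)(W), (2,3)(W), (2,2)(W) are all W)
(3,4): L (options (1,4)(W), (0,4)(W), (3,0)(W) are all W)
(3,5): L (options (1,5)(W), (0,5)(W), (3,1)(W), (3,0)(W) are all W)
(3,6): L (options (1,6)(W), (0,6)(W), (3,2)(W), (3,1)(W) are all W)
(3,7): L (options (1,7)(W), (0,7)(W), (3,3)(W), (3,2)(W) are all W)
(7,0): L (options (5,0)(W), (4,0)(W), (2,0)(W) are all W)
(7,1): L (options (5,1)(W), (4,1)(W), (2,1)(W) are all W)
(7,2): L (options (5,2)(W), (4,2)(W), (2,2)(W) are all W)
(7,3): L (options (5,3)(W), (4,3)(W), (2,3)(W) are all W)
(8,0): L (options (6,0)(W), (5,0)(W), (3,0)(W) are all W)
(8,1): L (options (6,1)(W), (5,1)(W), (3,1)(W) are all W)
(8,2): L (options (6,2)(W), (5,2)(W), (3,2)(W) are all W)
(8,3): L (options (6,3)(W), (5,3)(W), (3,3)(W) are all W)
(9,4): L (options (7,4)(W), (6,4)(W), (4,4)(W), (9,0)(W) are all W)
(9,5): L (options (7,5)(W), (6,5)(W), (4,5)(W), (9,1)(W), (9,0)(W) are all W)
(9,6): L (options (7,6)(W), (6,6)(W), (4,6)(W), (9,2)(W), (9,1)(W) are all W)
(9,7): L (options (7,7)(W), (6,7)(W), (4,7)(W), (9,3)(W), (9,2)(W) are all W)
Every other cell has at least one move into one of the L cells above, so it is W.
L cells per row: a=0: 4, a=1: 4, a=2: 4, a=3: 4, a=4: 0, a=5: 0, a=6: 0, a=7: 4, a=8: 4, a=9: 4; total 28.

28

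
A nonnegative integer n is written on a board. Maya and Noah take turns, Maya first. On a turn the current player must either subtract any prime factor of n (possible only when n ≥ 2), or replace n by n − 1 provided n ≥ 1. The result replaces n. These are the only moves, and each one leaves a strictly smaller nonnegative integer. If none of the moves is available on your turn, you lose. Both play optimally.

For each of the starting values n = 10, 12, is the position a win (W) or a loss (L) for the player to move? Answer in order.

10: W, 12: L

Compute win/loss labels from the base case upward. A position with no move is L. Any other position is W if it can reach an L in one move, else L.
n=0: no move → L
n=1: →0(L), so W
n=2: →0(L), so W
n=3: →0(L), so W
n=4: →2(W), 3(W) — all W, so L
n=5: →0(L), so W
n=6: →4(L), so W
n=7: →0(L), so W
n=8: →6(W), 7(W) — all W, so L
n=9: →8(L), so W
n=10: →8(L), so W
n=11: →0(L), so W
n=12: →9(W), 10(W), 11(W) — all W, so L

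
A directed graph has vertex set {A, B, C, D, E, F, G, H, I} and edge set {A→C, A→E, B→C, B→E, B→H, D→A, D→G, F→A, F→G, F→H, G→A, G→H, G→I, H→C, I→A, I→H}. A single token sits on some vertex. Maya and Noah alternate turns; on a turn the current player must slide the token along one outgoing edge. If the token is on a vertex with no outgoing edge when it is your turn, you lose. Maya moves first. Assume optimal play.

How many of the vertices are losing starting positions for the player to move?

5

Positions with no move are L. A position that does have a move is losing for the player to move precisely when every available move leads to a winning position for the opponent. Fill in the labels:
Every edge goes from a vertex to one that appears earlier in the order C, E, H, A, I, G, D, F, B, so processing vertices in that order labels each vertex after all of its successors.
C: no outgoing edge → L
E: no outgoing edge → L
H: →C(L), so W
A: →E(L), so W
I: →A(W), H(W) — all W, so L
G: →I(L), so W
D: →G(W), A(W) — all W, so L
F: →G(W), A(W), H(W) — all W, so L
B: →E(L), so W
The L vertices are C, D, E, F, I; that is 5 in all.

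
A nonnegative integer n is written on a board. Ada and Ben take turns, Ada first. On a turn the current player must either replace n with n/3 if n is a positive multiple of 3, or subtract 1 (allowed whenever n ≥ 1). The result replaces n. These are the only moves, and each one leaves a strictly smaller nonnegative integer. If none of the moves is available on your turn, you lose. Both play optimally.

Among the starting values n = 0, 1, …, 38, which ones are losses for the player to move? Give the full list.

Positions with no move are L. A position that does have a move is losing for the player to move precisely when every available move leads to a winning position for the opponent. Fill in the labels:
n=0: no move → L
n=1: reaches L-position 0 → W
n=2: only reaches 1(W), which is W → L
n=3: reaches L-position 2 → W
n=4: only reaches 3(W), which is W → L
n=5: reaches L-position 4 → W
n=6: reaches L-position 2 → W
n=7: only reaches 6(W), which is W → L
n=8: reaches L-position 7 → W
n=9: only reaches 3(W), 8(W), all W → L
n=10: reaches L-position 9 → W
n=11: only reaches 10(W), which is W → L
n=12: reaches L-position 4 → W
n=13: only reaches 12(W), which is W → L
n=14: reaches L-position 13 → W
n=15: only reaches 5(W), 14(W), all W → L
n=16: reaches L-position 15 → W
n=17: only reaches 16(W), which is W → L
n=18: reaches L-position 17 → W
n=19: only reaches 18(W), which is W → L
n=20: reaches L-position 19 → W
n=21: reaches L-position 7 → W
n=22: only reaches 21(W), which is W → L
n=23: reaches L-position 22 → W
n=24: only reaches 8(W), 23(W), all W → L
n=25: reaches L-position 24 → W
n=26: only reaches 25(W), which is W → L
n=27: reaches L-position 9 → W
n=28: only reaches 27(W), which is W → L
n=29: reaches L-position 28 → W
n=30: only reaches 10(W), 29(W), all W → L
n=31: reaches L-position 30 → W
n=32: only reaches 31(W), which is W → L
n=33: reaches L-position 11 → W
n=34: only reaches 33(W), which is W → L
n=35: reaches L-position 34 → W
n=36: only reaches 12(W), 35(W), all W → L
n=37: reaches L-position 36 → W
n=38: only reaches 37(W), which is W → L
The losing starting values of n are exactly the entries labelled L in this table (19 of them).

0, 2, 4, 7, 9, 11, 13, 15, 17, 19, 22, 24, 26, 28, 30, 32, 34, 36, 38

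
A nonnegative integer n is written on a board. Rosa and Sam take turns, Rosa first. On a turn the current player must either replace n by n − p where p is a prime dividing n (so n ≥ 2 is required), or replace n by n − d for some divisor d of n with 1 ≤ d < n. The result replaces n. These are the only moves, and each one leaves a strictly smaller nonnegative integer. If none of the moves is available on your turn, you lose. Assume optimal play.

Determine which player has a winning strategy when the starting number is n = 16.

Compute win/loss labels from the base case upward. A position with no move is L. Any other position is W if it can reach an L in one move, else L.
n=0: no move → L
n=1: no move → L
n=2: reaches L-position 0 → W
n=3: reaches L-position 0 → W
n=4: only reaches 2(W), 3(W), all W → L
n=5: reaches L-position 0 → W
n=6: reaches L-position 4 → W
n=7: reaches L-position 0 → W
n=8: reaches L-position 4 → W
n=9: only reaches 6(W), 8(W), all W → L
n=10: reaches L-position 9 → W
n=11: reaches L-position 0 → W
n=12: reaches L-position 9 → W
n=13: reaches L-position 0 → W
n=14: only reaches 7(W), 12(W), 13(W), all W → L
n=15: reaches L-position 14 → W
n=16: reaches L-position 14 → W
The starting position 16 is W: Rosa should move to 14, handing over an L position.

Rosa wins.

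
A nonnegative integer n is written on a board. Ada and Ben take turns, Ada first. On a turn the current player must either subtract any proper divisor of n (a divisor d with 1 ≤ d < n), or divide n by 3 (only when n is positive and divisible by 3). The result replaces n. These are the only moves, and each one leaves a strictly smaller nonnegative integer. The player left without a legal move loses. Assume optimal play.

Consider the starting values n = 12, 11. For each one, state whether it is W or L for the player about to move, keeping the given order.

Label each position W (a win for the player to move) or L (a loss). A position with no legal move is L; any other position is W exactly when some move reaches an L, and L when every move reaches a W.
n=0: no move → L
n=1: no move → L
n=2: can move to 1, which is L ⇒ W
n=3: can move to 1, which is L ⇒ W
n=4: moves to 2(W), 3(W); every one is W ⇒ L
n=5: can move to 4, which is L ⇒ W
n=6: can move to 4, which is L ⇒ W
n=7: the only move is to 6(W), a W ⇒ L
n=8: can move to 4, which is L ⇒ W
n=9: moves to 3(W), 6(W), 8(W); every one is W ⇒ L
n=10: can move to 9, which is L ⇒ W
n=11: the only move is to 10(W), a W ⇒ L
n=12: can move to 4, which is L ⇒ W

12: W, 11: L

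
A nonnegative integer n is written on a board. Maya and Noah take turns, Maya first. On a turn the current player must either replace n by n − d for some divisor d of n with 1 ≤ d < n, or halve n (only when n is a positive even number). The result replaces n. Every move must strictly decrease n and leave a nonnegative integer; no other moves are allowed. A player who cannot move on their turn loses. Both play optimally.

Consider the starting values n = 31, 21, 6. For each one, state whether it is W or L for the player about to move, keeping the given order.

Work bottom-up. With no move the player to move loses. Otherwise the position is W if at least one move leads to an L position for the opponent, and L if every move leads to a W.
n=0: no move → L
n=1: no move → L
n=2: reaches L-position 1 → W
n=3: only reaches 2(W), which is W → L
n=4: reaches L-position 3 → W
n=5: only reaches 4(W), which is W → L
n=6: reaches L-position 3 → W
n=7: only reaches 6(W), which is W → L
n=8: reaches L-position 7 → W
n=9: only reaches 6(W), 8(W), all W → L
n=10: reaches L-position 5 → W
n=11: only reaches 10(W), which is W → L
n=12: reaches L-position 9 → W
n=13: only reaches 12(W), which is W → L
n=14: reaches L-position 7 → W
n=15: only reaches 10(W), 12(W), 14(W), all W → L
n=16: reaches L-position 15 → W
n=17: only reaches 16(W), which is W → L
n=18: reaches L-position 9 → W
n=19: only reaches 18(W), which is W → L
n=20: reaches L-position 15 → W
n=21: only reaches 14(W), 18(W), 20(W), all W → L
n=22: reaches L-position 11 → W
n=23: only reaches 22(W), which is W → L
n=24: reaches L-position 21 → W
n=25: only reaches 20(W), 24(W), all W → L
n=26: reaches L-position 13 → W
n=27: only reaches 18(W), 24(W), 26(W), all W → L
n=28: reaches L-position 21 → W
n=29: only reaches 28(W), which is W → L
n=30: reaches L-position 15 → W
n=31: only reaches 30(W), which is W → L

31: L, 21: L, 6: W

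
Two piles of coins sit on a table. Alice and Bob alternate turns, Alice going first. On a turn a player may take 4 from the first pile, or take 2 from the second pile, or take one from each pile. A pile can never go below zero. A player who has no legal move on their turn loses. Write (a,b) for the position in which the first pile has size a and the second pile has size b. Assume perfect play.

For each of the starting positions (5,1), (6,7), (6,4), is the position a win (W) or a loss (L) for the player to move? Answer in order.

Use the standard recursion: the mover loses at a terminal position; elsewhere, the mover wins exactly when some move hands the opponent an L position.
No move ever increases a pile, so every position that can arise here has a ≤ 6 and b ≤ 7; it is enough to label the cells with 0 ≤ a ≤ 6 and 0 ≤ b ≤ 7.
Every move lowers a or b (never raises either), so fill the grid row by row in increasing a, and left to right within a row: each cell's successors are then already labelled.
      b=0  b=1  b=2  b=3  b=4  b=5  b=6  b=7
a=0:    L    L    W    W    L    L    W    W
a=1:    L    W    W    L    L    W    W    L
a=2:    L    W    W    L    W    W    L    L
a=3:    L    W    W    L    W    W    L    W
a=4:    W    W    L    L    W    W    L    W
a=5:    W    L    L    W    W    L    L    W
a=6:    W    L    W    W    L    L    W    W
Cells with no legal move (terminal, hence L): (0,0), (0,1), (1,0), (2,0), (3,0).
The remaining L cells, each justified by listing all of its moves:
(0,4): →(0,2)(W) only, which is W, so L
(0,5): →(0,3)(W) only, which is W, so L
(1,3): →(1,1)(W), (0,2)(W) — all W, so L
(1,4): →(1,2)(W), (0,3)(W) — all W, so L
(1,7): →(1,5)(W), (0,6)(W) — all W, so L
(2,3): →(2,1)(W), (1,2)(W) — all W, so L
(2,6): →(2,4)(W), (1,5)(W) — all W, so L
(2,7): →(2,5)(W), (1,6)(W) — all W, so L
(3,3): →(3,1)(W), (2,2)(W) — all W, so L
(3,6): →(3,4)(W), (2,5)(W) — all W, so L
(4,2): →(0,2)(W), (4,0)(W), (3,1)(W) — all W, so L
(4,3): →(0,3)(W), (4,1)(W), (3,2)(W) — all W, so L
(4,6): →(0,6)(W), (4,4)(W), (3,5)(W) — all W, so L
(5,1): →(1,1)(W), (4,0)(W) — all W, so L
(5,2): →(1,2)(W), (5,0)(W), (4,1)(W) — all W, so L
(5,5): →(1,5)(W), (5,3)(W), (4,4)(W) — all W, so L
(5,6): →(1,6)(W), (5,4)(W), (4,5)(W) — all W, so L
(6,1): →(2,1)(W), (5,0)(W) — all W, so L
(6,4): →(2,4)(W), (6,2)(W), (5,3)(W) — all W, so L
(6,5): →(2,5)(W), (6,3)(W), (5,4)(W) — all W, so L
Every other cell has at least one move into one of the L cells above, so it is W.
(5,1): one of the L cells justified above, so L
(6,7): the move to (2,7) reaches an L cell, so W
(6,4): one of the L cells justified above, so L

(5,1): L, (6,7): W, (6,4): L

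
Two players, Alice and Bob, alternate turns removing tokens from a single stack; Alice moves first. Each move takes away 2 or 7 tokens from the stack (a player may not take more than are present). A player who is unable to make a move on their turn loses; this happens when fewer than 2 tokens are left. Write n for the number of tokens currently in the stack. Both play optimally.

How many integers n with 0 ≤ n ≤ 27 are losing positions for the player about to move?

13

Build the W/L table. Terminal = L. A non-terminal position is W if it has a move to some L; otherwise it is L.
n=0: no move → L
n=1: no move → L
n=2: →0(L), so W
n=3: →1(L), so W
n=4: →2(W) only, which is W, so L
n=5: →3(W) only, which is W, so L
n=6: →4(L), so W
n=7: →5(L), so W
n=8: →1(L), so W
n=9: →7(W), 2(W) — all W, so L
n=10: →8(W), 3(W) — all W, so L
n=11: →9(L), so W
n=12: →10(L), so W
n=13: →11(W), 6(W) — all W, so L
n=14: →12(W), 7(W) — all W, so L
n=15: →13(L), so W
n=16: →14(L), so W
n=17: →10(L), so W
n=18: →16(W), 11(W) — all W, so L
n=19: →17(W), 12(W) — all W, so L
n=20: →18(L), so W
n=21: →19(L), so W
n=22: →20(W), 15(W) — all W, so L
n=23: →21(W), 16(W) — all W, so L
n=24: →22(L), so W
n=25: →23(L), so W
n=26: →19(L), so W
n=27: →25(W), 20(W) — all W, so L
L entries with 0 ≤ n ≤ 27: n = 0, 1, 4, 5, 9, 10, 13, 14, 18, 19, 22, 23, 27; that makes 13.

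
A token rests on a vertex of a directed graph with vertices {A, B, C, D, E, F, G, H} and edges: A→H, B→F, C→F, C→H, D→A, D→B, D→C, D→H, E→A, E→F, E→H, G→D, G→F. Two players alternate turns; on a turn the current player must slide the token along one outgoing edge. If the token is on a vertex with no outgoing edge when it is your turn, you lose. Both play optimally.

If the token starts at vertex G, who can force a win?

The first player wins.

Work bottom-up. With no move the player to move loses. Otherwise the position is W if at least one move leads to an L position for the opponent, and L if every move leads to a W.
Every edge goes from a vertex to one that appears earlier in the order H, F, C, A, E, B, D, G, so processing vertices in that order labels each vertex after all of its successors.
H: no outgoing edge → L
F: no outgoing edge → L
C: →F(L), so W
A: →H(L), so W
E: →F(L), so W
B: →F(L), so W
D: →H(L), so W
G: →F(L), so W
The starting position G is W: the player to move should move to F, handing over an L position.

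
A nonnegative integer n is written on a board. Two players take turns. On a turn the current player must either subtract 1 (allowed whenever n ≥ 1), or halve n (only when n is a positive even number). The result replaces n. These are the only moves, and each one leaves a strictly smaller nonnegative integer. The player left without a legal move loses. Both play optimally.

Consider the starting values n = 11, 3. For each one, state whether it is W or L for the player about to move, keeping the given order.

Label each position W (a win for the player to move) or L (a loss). A position with no legal move is L; any other position is W exactly when some move reaches an L, and L when every move reaches a W.
n=0: no move → L
n=1: →0(L), so W
n=2: →1(W) only, which is W, so L
n=3: →2(L), so W
n=4: →2(L), so W
n=5: →4(W) only, which is W, so L
n=6: →5(L), so W
n=7: →6(W) only, which is W, so L
n=8: →7(L), so W
n=9: →8(W) only, which is W, so L
n=10: →5(L), so W
n=11: →10(W) only, which is W, so L

11: L, 3: W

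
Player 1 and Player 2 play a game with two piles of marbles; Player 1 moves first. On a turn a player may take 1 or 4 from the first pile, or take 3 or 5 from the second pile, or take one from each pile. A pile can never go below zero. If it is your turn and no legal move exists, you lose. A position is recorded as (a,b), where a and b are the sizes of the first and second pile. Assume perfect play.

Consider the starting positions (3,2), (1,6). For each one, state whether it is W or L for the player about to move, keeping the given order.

Label each position W (a win for the player to move) or L (a loss). A position with no legal move is L; any other position is W exactly when some move reaches an L, and L when every move reaches a W.
No move ever increases a pile, so every position that can arise here has a ≤ 3 and b ≤ 6; it is enough to label the cells with 0 ≤ a ≤ 3 and 0 ≤ b ≤ 6.
Every move lowers a or b (never raises either), so fill the grid row by row in increasing a, and left to right within a row: each cell's successors are then already labelled.
      b=0  b=1  b=2  b=3  b=4  b=5  b=6
a=0:    L    L    L    W    W    W    W
a=1:    W    W    W    W    L    L    L
a=2:    L    L    L    W    W    W    W
a=3:    W    W    W    W    L    L    L
Cells with no legal move (terminal, hence L): (0,0), (0,1), (0,2).
The remaining L cells, each justified by listing all of its moves:
(1,4): only reaches (0,4)(W), (1,1)(W), (0,3)(W), all W → L
(1,5): only reaches (0,5)(W), (1,2)(W), (1,0)(W), (0,4)(W), all W → L
(1,6): only reaches (0,6)(W), (1,3)(W), (1,1)(W), (0,5)(W), all W → L
(2,0): only reaches (1,0)(W), which is W → L
(2,1): only reaches (1,1)(W), (1,0)(W), all W → L
(2,2): only reaches (1,2)(W), (1,1)(W), all W → L
(3,4): only reaches (2,4)(W), (3,1)(W), (2,3)(W), all W → L
(3,5): only reaches (2,5)(W), (3,2)(W), (3,0)(W), (2,4)(W), all W → L
(3,6): only reaches (2,6)(W), (3,3)(W), (3,1)(W), (2,5)(W), all W → L
Every other cell has at least one move into one of the L cells above, so it is W.
(3,2): the move to (2,2) reaches an L cell, so W
(1,6): one of the L cells justified above, so L

(3,2): W, (1,6): L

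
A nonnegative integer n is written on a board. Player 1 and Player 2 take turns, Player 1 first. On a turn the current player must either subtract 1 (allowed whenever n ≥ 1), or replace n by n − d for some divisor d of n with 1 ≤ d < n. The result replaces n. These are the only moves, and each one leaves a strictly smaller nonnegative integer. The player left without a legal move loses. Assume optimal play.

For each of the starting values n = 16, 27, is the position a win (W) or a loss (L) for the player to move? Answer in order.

Compute win/loss labels from the base case upward. A position with no move is L. Any other position is W if it can reach an L in one move, else L.
n=0: no move → L
n=1: W (go to 0, an L position)
n=2: L (sole option 1(W) is W)
n=3: W (go to 2, an L position)
n=4: W (go to 2, an L position)
n=5: L (sole option 4(W) is W)
n=6: W (go to 5, an L position)
n=7: L (sole option 6(W) is W)
n=8: W (go to 7, an L position)
n=9: L (options 6(W), 8(W) are all W)
n=10: W (go to 5, an L position)
n=11: L (sole option 10(W) is W)
n=12: W (go to 9, an L position)
n=13: L (sole option 12(W) is W)
n=14: W (go to 7, an L position)
n=15: L (options 10(W), 12(W), 14(W) are all W)
n=16: W (go to 15, an L position)
n=17: L (sole option 16(W) is W)
n=18: W (go to 9, an L position)
n=19: L (sole option 18(W) is W)
n=20: W (go to 15, an L position)
n=21: L (options 14(W), 18(W), 20(W) are all W)
n=22: W (go to 11, an L position)
n=23: L (sole option 22(W) is W)
n=24: W (go to 21, an L position)
n=25: L (options 20(W), 24(W) are all W)
n=26: W (go to 13, an L position)
n=27: L (options 18(W), 24(W), 26(W) are all W)

16: W, 27: L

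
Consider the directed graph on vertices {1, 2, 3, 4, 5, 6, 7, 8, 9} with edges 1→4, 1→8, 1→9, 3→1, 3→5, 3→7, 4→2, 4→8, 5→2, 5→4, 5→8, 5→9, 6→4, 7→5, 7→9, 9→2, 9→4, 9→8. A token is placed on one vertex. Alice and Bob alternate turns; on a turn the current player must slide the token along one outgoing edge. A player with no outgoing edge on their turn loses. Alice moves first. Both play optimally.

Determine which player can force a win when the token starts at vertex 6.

Bob wins.

Classify positions by backward induction: terminal positions (no move available) are L. From any other position, the mover wins iff some move reaches an L.
Every edge goes from a vertex to one that appears earlier in the order 2, 8, 4, 9, 1, 5, 6, 7, 3, so processing vertices in that order labels each vertex after all of its successors.
2: no outgoing edge → L
8: no outgoing edge → L
4: reaches L-position 8 → W
9: reaches L-position 8 → W
1: reaches L-position 8 → W
5: reaches L-position 8 → W
6: only reaches 4(W), which is W → L
7: only reaches 5(W), 9(W), all W → L
3: reaches L-position 7 → W
The starting position 6 is L: whatever Alice does, the opponent receives a W position.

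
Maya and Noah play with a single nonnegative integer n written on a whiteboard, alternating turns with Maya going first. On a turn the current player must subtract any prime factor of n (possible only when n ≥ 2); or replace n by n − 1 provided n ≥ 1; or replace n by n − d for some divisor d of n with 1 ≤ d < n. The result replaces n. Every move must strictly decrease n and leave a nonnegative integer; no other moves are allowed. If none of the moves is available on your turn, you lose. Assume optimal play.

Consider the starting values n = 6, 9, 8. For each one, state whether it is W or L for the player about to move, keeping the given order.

Label each position W (a win for the player to move) or L (a loss). A position with no legal move is L; any other position is W exactly when some move reaches an L, and L when every move reaches a W.
n=0: no move → L
n=1: reaches L-position 0 → W
n=2: reaches L-position 0 → W
n=3: reaches L-position 0 → W
n=4: only reaches 2(W), 3(W), all W → L
n=5: reaches L-position 0 → W
n=6: reaches L-position 4 → W
n=7: reaches L-position 0 → W
n=8: reaches L-position 4 → W
n=9: only reaches 6(W), 8(W), all W → L

6: W, 9: L, 8: W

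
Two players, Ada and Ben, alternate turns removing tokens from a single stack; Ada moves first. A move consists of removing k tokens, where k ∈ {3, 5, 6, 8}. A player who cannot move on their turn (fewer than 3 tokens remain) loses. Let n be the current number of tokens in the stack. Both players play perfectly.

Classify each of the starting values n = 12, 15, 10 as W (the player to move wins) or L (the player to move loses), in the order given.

12: L, 15: W, 10: W

Label each position W (a win for the player to move) or L (a loss). A position with no legal move is L; any other position is W exactly when some move reaches an L, and L when every move reaches a W.
n=0: no move → L
n=1: no move → L
n=2: no move → L
n=3: can move to 0, which is L ⇒ W
n=4: can move to 1, which is L ⇒ W
n=5: can move to 2, which is L ⇒ W
n=6: can move to 1, which is L ⇒ W
n=7: can move to 2, which is L ⇒ W
n=8: can move to 2, which is L ⇒ W
n=9: can move to 1, which is L ⇒ W
n=10: can move to 2, which is L ⇒ W
n=11: moves to 8(W), 6(W), 5(W), 3(W); every one is W ⇒ L
n=12: moves to 9(W), 7(W), 6(W), 4(W); every one is W ⇒ L
n=13: moves to 10(W), 8(W), 7(W), 5(W); every one is W ⇒ L
n=14: can move to 11, which is L ⇒ W
n=15: can move to 12, which is L ⇒ W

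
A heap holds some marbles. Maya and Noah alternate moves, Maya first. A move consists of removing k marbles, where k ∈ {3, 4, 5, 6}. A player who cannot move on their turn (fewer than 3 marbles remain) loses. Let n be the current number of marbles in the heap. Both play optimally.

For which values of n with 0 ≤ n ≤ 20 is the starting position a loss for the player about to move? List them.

Classify positions by backward induction: terminal positions (no move available) are L. From any other position, the mover wins iff some move reaches an L.
n=0: no move → L
n=1: no move → L
n=2: no move → L
n=3: can move to 0, which is L ⇒ W
n=4: can move to 1, which is L ⇒ W
n=5: can move to 2, which is L ⇒ W
n=6: can move to 2, which is L ⇒ W
n=7: can move to 2, which is L ⇒ W
n=8: can move to 2, which is L ⇒ W
n=9: moves to 6(W), 5(W), 4(W), 3(W); every one is W ⇒ L
n=10: moves to 7(W), 6(W), 5(W), 4(W); every one is W ⇒ L
n=11: moves to 8(W), 7(W), 6(W), 5(W); every one is W ⇒ L
n=12: can move to 9, which is L ⇒ W
n=13: can move to 10, which is L ⇒ W
n=14: can move to 11, which is L ⇒ W
n=15: can move to 11, which is L ⇒ W
n=16: can move to 11, which is L ⇒ W
n=17: can move to 11, which is L ⇒ W
n=18: moves to 15(W), 14(W), 13(W), 12(W); every one is W ⇒ L
n=19: moves to 16(W), 15(W), 14(W), 13(W); every one is W ⇒ L
n=20: moves to 17(W), 16(W), 15(W), 14(W); every one is W ⇒ L
Reading off the rows marked L gives the requested list; there are 9 such values of n.

0, 1, 2, 9, 10, 11, 18, 19, 20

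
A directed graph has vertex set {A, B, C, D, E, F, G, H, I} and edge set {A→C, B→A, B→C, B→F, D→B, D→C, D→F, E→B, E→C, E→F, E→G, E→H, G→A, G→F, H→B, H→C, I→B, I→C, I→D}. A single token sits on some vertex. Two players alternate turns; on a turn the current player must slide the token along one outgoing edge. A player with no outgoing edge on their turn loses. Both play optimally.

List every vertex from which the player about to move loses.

Classify positions by backward induction: terminal positions (no move available) are L. From any other position, the mover wins iff some move reaches an L.
Every edge goes from a vertex to one that appears earlier in the order F, C, A, B, D, G, H, I, E, so processing vertices in that order labels each vertex after all of its successors.
F: no outgoing edge → L
C: no outgoing edge → L
A: can move to C, which is L ⇒ W
B: can move to C, which is L ⇒ W
D: can move to C, which is L ⇒ W
G: can move to F, which is L ⇒ W
H: can move to C, which is L ⇒ W
I: can move to C, which is L ⇒ W
E: can move to C, which is L ⇒ W
Reading off the rows marked L gives the requested list; there are 2 such vertices.

C, F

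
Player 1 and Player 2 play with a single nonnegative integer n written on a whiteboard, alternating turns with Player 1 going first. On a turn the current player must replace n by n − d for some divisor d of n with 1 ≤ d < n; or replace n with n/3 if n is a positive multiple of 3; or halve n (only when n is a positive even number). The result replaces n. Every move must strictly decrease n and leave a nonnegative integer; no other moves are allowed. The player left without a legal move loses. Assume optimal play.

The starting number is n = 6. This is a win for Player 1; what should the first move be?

Move to 4.

Compute win/loss labels from the base case upward. A position with no move is L. Any other position is W if it can reach an L in one move, else L.
n=0: no move → L
n=1: no move → L
n=2: →1(L), so W
n=3: →1(L), so W
n=4: →2(W), 3(W) — all W, so L
n=5: →4(L), so W
n=6: →4(L), so W
From 6, the L positions reachable in one move are: 4.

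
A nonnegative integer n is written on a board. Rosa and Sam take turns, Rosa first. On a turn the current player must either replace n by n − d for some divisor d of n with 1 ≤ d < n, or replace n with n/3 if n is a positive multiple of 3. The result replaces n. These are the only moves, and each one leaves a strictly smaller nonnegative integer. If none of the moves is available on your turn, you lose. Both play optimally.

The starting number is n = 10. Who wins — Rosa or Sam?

Classify positions by backward induction: terminal positions (no move available) are L. From any other position, the mover wins iff some move reaches an L.
n=0: no move → L
n=1: no move → L
n=2: →1(L), so W
n=3: →1(L), so W
n=4: →2(W), 3(W) — all W, so L
n=5: →4(L), so W
n=6: →4(L), so W
n=7: →6(W) only, which is W, so L
n=8: →4(L), so W
n=9: →3(W), 6(W), 8(W) — all W, so L
n=10: →9(L), so W
From 10 Rosa can move to 9, reaching an L position.

Rosa wins.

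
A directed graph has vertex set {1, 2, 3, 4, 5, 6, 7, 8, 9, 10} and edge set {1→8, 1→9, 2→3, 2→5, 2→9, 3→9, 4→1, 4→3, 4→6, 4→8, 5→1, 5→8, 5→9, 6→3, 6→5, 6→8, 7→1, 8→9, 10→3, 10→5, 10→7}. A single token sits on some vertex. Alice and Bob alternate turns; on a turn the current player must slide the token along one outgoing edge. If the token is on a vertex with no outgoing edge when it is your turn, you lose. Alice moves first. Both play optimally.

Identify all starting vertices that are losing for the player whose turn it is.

Use the standard recursion: the mover loses at a terminal position; elsewhere, the mover wins exactly when some move hands the opponent an L position.
Every edge goes from a vertex to one that appears earlier in the order 9, 3, 8, 1, 5, 7, 6, 10, 2, 4, so processing vertices in that order labels each vertex after all of its successors.
9: no outgoing edge → L
3: W (go to 9, an L position)
8: W (go to 9, an L position)
1: W (go to 9, an L position)
5: W (go to 9, an L position)
7: L (sole option 1(W) is W)
6: L (options 5(W), 8(W), 3(W) are all W)
10: W (go to 7, an L position)
2: W (go to 9, an L position)
4: W (go to 6, an L position)
Reading off the rows marked L gives the requested list; there are 3 such vertices.

6, 7, 9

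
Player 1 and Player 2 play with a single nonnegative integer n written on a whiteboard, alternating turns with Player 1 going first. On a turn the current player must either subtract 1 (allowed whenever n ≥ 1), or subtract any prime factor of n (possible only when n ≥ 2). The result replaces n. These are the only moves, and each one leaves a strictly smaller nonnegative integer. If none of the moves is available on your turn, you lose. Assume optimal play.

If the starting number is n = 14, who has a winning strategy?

Work bottom-up. With no move the player to move loses. Otherwise the position is W if at least one move leads to an L position for the opponent, and L if every move leads to a W.
n=0: no move → L
n=1: reaches L-position 0 → W
n=2: reaches L-position 0 → W
n=3: reaches L-position 0 → W
n=4: only reaches 2(W), 3(W), all W → L
n=5: reaches L-position 0 → W
n=6: reaches L-position 4 → W
n=7: reaches L-position 0 → W
n=8: only reaches 6(W), 7(W), all W → L
n=9: reaches L-position 8 → W
n=10: reaches L-position 8 → W
n=11: reaches L-position 0 → W
n=12: only reaches 9(W), 10(W), 11(W), all W → L
n=13: reaches L-position 0 → W
n=14: reaches L-position 12 → W
The starting position 14 is W: Player 1 should move to 12, handing over an L position.

Player 1 wins.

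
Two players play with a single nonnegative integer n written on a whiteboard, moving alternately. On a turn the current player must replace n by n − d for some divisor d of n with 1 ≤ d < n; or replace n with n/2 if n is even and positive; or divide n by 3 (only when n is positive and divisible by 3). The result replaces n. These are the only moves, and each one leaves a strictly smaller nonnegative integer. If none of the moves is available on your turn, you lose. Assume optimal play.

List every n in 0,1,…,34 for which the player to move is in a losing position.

0, 1, 4, 7, 9, 11, 13, 15, 17, 19, 23, 25, 28, 31

Build the W/L table. Terminal = L. A non-terminal position is W if it has a move to some L; otherwise it is L.
n=0: no move → L
n=1: no move → L
n=2: can move to 1, which is L ⇒ W
n=3: can move to 1, which is L ⇒ W
n=4: moves to 2(W), 3(W); every one is W ⇒ L
n=5: can move to 4, which is L ⇒ W
n=6: can move to 4, which is L ⇒ W
n=7: the only move is to 6(W), a W ⇒ L
n=8: can move to 4, which is L ⇒ W
n=9: moves to 3(W), 6(W), 8(W); every one is W ⇒ L
n=10: can move to 9, which is L ⇒ W
n=11: the only move is to 10(W), a W ⇒ L
n=12: can move to 4, which is L ⇒ W
n=13: the only move is to 12(W), a W ⇒ L
n=14: can move to 7, which is L ⇒ W
n=15: moves to 5(W), 10(W), 12(W), 14(W); every one is W ⇒ L
n=16: can move to 15, which is L ⇒ W
n=17: the only move is to 16(W), a W ⇒ L
n=18: can move to 9, which is L ⇒ W
n=19: the only move is to 18(W), a W ⇒ L
n=20: can move to 15, which is L ⇒ W
n=21: can move to 7, which is L ⇒ W
n=22: can move to 11, which is L ⇒ W
n=23: the only move is to 22(W), a W ⇒ L
n=24: can move to 23, which is L ⇒ W
n=25: moves to 20(W), 24(W); every one is W ⇒ L
n=26: can move to 13, which is L ⇒ W
n=27: can move to 9, which is L ⇒ W
n=28: moves to 14(W), 21(W), 24(W), 26(W), 27(W); every one is W ⇒ L
n=29: can move to 28, which is L ⇒ W
n=30: can move to 15, which is L ⇒ W
n=31: the only move is to 30(W), a W ⇒ L
n=32: can move to 28, which is L ⇒ W
n=33: can move to 11, which is L ⇒ W
n=34: can move to 17, which is L ⇒ W
The losing starting values of n are exactly the entries labelled L in this table (14 of them).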